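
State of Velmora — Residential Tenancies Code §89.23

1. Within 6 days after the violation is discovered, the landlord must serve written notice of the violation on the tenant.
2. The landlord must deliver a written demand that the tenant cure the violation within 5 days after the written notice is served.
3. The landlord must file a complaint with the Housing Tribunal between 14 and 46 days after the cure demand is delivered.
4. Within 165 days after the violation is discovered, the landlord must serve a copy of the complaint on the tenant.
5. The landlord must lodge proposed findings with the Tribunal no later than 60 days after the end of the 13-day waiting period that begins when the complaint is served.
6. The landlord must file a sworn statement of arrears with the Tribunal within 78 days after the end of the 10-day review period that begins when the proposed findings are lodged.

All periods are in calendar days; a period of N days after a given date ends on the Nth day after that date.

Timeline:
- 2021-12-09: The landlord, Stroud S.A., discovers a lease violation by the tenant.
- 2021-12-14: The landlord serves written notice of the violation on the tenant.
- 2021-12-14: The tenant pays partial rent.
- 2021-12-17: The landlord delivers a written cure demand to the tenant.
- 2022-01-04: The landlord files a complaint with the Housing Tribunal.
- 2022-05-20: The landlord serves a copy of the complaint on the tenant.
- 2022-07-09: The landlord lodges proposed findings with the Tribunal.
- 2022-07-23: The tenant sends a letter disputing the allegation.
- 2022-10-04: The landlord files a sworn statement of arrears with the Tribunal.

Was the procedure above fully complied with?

Yes

(1) due by 2021-12-09 + 6 days = 2021-12-15; completed 2021-12-14, before the deadline.
(2) due by 2021-12-14 + 5 days = 2021-12-19; done 2021-12-17 — timely.
(3) the permitted window runs from 2021-12-17 + 14 = 2021-12-31 to 2021-12-17 + 46 = 2022-02-01; done 2022-01-04 — within the window.
(4) due by 2021-12-09 + 165 days = 2022-05-23; completed 2022-05-20, before the deadline.
(5) due by 2022-06-02 + 60 days = 2022-08-01; done 2022-07-09 — timely.
(6) due by 2022-07-19 + 78 days = 2022-10-05; 2022-10-04 is within that limit.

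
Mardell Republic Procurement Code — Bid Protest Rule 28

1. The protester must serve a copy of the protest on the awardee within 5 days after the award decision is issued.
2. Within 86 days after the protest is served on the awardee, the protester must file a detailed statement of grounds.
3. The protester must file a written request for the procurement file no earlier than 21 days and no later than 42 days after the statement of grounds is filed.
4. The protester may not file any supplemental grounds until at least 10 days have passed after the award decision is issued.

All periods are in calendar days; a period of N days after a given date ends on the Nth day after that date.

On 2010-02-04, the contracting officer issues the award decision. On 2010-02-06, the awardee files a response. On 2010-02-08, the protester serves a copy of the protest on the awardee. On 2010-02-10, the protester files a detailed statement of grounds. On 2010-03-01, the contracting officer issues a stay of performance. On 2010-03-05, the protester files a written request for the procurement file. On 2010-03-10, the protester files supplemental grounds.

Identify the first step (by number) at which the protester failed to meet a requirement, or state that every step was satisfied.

None — every step was satisfied

Step 1 — counting 5 days from 2010-02-04 (when the award decision is issued) gives a deadline of 2010-02-09; completed 2010-02-08, before the deadline.
Step 2 — counting 86 days from 2010-02-08 (when the protest is served on the awardee) gives a deadline of 2010-05-05; 2010-02-10 is within that limit.
Step 3 — 21 and 42 days from 2010-02-10 (when the statement of grounds is filed) are 2010-03-03 and 2010-03-24 respectively; done 2010-03-05, which is between those dates.
Step 4 — must wait 10 days from 2010-02-04 (when the award decision is issued), so not before 2010-02-14; done 2010-03-10, after the minimum wait.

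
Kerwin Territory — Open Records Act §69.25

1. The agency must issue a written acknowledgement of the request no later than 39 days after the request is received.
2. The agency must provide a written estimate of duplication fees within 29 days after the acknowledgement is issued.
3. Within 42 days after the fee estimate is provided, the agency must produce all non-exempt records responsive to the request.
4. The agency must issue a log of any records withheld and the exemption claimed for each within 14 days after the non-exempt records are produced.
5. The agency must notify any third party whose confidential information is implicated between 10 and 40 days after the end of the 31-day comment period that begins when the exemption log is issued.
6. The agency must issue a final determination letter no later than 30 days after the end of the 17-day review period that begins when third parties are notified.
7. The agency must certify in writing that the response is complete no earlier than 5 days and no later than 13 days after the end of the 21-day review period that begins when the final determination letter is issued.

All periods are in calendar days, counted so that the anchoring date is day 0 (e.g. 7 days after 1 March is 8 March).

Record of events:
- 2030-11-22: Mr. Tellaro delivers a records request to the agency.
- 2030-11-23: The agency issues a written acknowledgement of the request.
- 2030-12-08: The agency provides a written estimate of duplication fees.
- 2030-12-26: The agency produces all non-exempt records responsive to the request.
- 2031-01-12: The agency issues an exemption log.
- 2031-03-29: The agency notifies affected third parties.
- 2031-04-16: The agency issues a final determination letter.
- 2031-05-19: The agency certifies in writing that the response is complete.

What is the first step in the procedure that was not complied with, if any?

Step 4

Step 1: 39 days after 2030-11-22 (when the request is received) is 2030-12-31; done 2030-11-23 — timely.
Step 2: 29 days after 2030-11-23 (when the acknowledgement is issued) is 2030-12-22; completed 2030-12-08, before the deadline.
Step 3: 42 days after 2030-12-08 (when the fee estimate is provided) is 2031-01-19; 2030-12-26 is within that limit.
Step 4: 14 days after 2030-12-26 (when the non-exempt records are produced) is 2031-01-09; not done until 2031-01-12, 3 days after the deadline.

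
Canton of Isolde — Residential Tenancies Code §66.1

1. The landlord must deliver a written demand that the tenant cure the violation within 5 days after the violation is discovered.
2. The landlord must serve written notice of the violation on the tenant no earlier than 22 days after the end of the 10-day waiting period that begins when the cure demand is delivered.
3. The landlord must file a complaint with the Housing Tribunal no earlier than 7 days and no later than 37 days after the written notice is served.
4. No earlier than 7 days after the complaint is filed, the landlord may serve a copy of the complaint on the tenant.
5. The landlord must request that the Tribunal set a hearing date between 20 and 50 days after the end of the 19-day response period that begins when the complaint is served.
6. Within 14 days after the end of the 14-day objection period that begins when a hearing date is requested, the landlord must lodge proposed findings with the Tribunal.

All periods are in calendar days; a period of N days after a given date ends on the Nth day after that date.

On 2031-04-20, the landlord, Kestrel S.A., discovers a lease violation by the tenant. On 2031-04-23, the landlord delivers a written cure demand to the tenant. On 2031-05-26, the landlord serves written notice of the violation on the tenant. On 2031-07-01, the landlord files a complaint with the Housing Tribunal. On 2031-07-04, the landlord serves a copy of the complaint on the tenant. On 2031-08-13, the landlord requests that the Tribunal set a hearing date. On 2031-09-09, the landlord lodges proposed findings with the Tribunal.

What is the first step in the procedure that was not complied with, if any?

Step 1 — counting 5 days from 2031-04-20 (when the violation is discovered) gives a deadline of 2031-04-25; completed 2031-04-23, before the deadline.
Step 2 — must wait 22 days from 2031-05-03 (end of the 10-day waiting period, which began when the cure demand is delivered on 2031-04-23), so not before 2031-05-25; done 2031-05-26 — permitted.
Step 3 — 7 and 37 days from 2031-05-26 (when the written notice is served) are 2031-06-02 and 2031-07-02 respectively; 2031-07-01 falls inside that range.
Step 4 — must wait 7 days from 2031-07-01 (when the complaint is filed), so not before 2031-07-08; done 2031-07-04 — 4 days too early.
Later steps need not be reached.

Step 4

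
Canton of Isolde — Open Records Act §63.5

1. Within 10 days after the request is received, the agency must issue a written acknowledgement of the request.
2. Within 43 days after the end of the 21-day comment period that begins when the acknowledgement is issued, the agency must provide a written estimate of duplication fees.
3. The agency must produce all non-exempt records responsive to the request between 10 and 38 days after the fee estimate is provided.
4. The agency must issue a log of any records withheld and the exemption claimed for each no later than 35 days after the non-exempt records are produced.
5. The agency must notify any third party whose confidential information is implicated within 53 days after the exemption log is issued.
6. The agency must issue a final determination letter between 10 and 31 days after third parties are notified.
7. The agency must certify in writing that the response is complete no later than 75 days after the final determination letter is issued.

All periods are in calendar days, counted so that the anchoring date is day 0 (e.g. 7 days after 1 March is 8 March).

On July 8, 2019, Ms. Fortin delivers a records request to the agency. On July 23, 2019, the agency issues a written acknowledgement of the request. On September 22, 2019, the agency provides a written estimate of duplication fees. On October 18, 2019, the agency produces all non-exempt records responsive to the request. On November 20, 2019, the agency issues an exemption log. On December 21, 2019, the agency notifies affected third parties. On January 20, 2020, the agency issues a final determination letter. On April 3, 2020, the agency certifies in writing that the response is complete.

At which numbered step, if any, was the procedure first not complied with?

Step 1 — counting 10 days from July 8, 2019 (when the request is received) gives a deadline of July 18, 2019; done July 23, 2019 — 5 days late.
The analysis stops there.

Step 1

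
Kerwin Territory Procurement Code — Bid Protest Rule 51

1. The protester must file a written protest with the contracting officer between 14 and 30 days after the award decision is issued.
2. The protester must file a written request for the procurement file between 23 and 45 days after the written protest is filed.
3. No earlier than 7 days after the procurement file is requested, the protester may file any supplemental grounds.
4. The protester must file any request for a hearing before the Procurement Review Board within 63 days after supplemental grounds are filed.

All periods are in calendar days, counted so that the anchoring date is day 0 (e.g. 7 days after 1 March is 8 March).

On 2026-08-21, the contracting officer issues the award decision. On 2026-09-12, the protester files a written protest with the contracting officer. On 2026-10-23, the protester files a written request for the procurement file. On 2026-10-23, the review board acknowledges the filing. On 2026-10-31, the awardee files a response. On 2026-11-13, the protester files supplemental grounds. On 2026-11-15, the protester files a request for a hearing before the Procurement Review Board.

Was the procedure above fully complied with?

Yes

Step 1: the window is 14–30 days after 2026-08-21 (when the award decision is issued), so 2026-09-04 through 2026-09-20; 2026-09-12 falls inside that range.
Step 2: the window is 23–45 days after 2026-09-12 (when the written protest is filed), so 2026-10-05 through 2026-10-27; 2026-10-23 falls inside that range.
Step 3: the earliest permitted date is 7 days after 2026-10-23 (when the procurement file is requested), i.e. 2026-10-30; done 2026-11-13 — permitted.
Step 4: 63 days after 2026-11-13 (when supplemental grounds are filed) is 2027-01-15; completed 2026-11-15, before the deadline.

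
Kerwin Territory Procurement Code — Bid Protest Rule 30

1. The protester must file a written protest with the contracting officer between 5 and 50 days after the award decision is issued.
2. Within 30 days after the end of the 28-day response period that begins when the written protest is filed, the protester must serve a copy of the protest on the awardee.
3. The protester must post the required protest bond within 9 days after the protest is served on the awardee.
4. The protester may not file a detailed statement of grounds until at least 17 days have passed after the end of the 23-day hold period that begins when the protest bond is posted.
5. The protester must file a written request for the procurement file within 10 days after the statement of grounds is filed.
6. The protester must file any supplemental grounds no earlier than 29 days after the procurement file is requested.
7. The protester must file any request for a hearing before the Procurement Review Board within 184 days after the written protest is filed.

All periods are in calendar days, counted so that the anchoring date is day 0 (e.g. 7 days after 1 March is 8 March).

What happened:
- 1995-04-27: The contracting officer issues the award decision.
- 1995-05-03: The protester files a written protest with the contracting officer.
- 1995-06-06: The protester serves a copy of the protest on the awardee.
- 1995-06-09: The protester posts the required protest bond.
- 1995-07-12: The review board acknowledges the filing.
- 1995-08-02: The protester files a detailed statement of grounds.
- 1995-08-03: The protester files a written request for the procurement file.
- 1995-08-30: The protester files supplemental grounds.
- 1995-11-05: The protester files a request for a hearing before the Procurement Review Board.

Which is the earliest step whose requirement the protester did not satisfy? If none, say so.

Step 1 — 5 and 50 days from 1995-04-27 (when the award decision is issued) are 1995-05-02 and 1995-06-16 respectively; 1995-05-03 falls inside that range.
Step 2 — counting 30 days from 1995-05-31 (end of the 28-day response period, which began when the written protest is filed on 1995-05-03) gives a deadline of 1995-06-30; completed 1995-06-06, before the deadline.
Step 3 — counting 9 days from 1995-06-06 (when the protest is served on the awardee) gives a deadline of 1995-06-15; done 1995-06-09 — timely.
Step 4 — must wait 17 days from 1995-07-02 (end of the 23-day hold period, which began when the protest bond is posted on 1995-06-09), so not before 1995-07-19; 1995-08-02 is on or after that date.
Step 5 — counting 10 days from 1995-08-02 (when the statement of grounds is filed) gives a deadline of 1995-08-12; 1995-08-03 is within that limit.
Step 6 — must wait 29 days from 1995-08-03 (when the procurement file is requested), so not before 1995-09-01; acted on 1995-08-30, 2 days prematurely.

Step 6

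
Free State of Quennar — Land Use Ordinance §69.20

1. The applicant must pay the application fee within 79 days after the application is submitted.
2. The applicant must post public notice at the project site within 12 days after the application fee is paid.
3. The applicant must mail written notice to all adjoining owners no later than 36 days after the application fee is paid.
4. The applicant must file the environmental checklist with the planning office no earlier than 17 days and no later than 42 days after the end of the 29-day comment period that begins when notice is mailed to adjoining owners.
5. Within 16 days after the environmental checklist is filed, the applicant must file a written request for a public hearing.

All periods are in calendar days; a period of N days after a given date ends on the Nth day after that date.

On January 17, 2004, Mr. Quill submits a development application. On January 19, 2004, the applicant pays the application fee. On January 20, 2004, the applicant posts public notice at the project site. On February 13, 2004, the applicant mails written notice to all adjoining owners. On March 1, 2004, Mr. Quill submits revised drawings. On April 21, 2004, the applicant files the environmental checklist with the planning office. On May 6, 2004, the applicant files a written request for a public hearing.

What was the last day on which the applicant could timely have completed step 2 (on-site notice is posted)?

January 31, 2004

Step 2 runs from January 19, 2004, when the application fee is paid. 12 days after January 19, 2004 is January 31, 2004.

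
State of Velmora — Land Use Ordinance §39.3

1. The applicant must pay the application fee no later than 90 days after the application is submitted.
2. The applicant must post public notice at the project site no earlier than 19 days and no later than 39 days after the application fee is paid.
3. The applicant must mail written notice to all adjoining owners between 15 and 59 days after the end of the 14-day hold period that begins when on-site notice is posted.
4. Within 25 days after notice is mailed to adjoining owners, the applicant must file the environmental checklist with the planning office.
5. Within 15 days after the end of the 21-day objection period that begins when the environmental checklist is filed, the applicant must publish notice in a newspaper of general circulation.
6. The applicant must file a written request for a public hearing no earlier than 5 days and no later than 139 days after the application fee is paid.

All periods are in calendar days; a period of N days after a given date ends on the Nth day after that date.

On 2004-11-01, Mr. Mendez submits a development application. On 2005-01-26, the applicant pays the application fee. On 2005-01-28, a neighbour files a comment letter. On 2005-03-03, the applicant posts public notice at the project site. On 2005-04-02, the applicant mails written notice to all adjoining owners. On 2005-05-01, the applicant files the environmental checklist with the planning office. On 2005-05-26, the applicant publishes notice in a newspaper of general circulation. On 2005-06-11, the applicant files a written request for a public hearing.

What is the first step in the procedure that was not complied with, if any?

Step 4

Step 1: 90 days after 2004-11-01 (when the application is submitted) is 2005-01-30; done 2005-01-26 — timely.
Step 2: the window is 19–39 days after 2005-01-26 (when the application fee is paid), so 2005-02-14 through 2005-03-06; done 2005-03-03 — within the window.
Step 3: the window is 15–59 days after 2005-03-17 (end of the 14-day hold period, which began when on-site notice is posted on 2005-03-03), so 2005-04-01 through 2005-05-15; done 2005-04-02 — within the window.
Step 4: 25 days after 2005-04-02 (when notice is mailed to adjoining owners) is 2005-04-27; done 2005-05-01 — 4 days late.
The analysis stops there.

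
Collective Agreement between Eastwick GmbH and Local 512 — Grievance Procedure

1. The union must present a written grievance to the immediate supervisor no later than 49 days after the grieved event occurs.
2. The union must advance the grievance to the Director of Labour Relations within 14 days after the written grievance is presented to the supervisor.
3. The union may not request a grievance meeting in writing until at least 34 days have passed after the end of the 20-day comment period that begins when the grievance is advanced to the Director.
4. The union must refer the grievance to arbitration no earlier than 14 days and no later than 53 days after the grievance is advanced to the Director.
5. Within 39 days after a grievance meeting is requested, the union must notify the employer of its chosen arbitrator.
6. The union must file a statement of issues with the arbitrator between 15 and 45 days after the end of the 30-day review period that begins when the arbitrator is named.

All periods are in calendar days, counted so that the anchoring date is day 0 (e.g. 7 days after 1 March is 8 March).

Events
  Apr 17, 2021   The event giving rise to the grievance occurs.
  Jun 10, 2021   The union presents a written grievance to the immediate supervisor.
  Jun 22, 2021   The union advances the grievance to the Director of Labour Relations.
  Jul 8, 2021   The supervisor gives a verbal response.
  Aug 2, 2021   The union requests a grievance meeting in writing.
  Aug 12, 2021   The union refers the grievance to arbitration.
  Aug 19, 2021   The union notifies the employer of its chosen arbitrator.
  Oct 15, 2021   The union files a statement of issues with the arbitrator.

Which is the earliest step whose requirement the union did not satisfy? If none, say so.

Step 1 — counting 49 days from Apr 17, 2021 (when the grieved event occurs) gives a deadline of Jun 5, 2021; not done until Jun 10, 2021, 5 days after the deadline.

Step 1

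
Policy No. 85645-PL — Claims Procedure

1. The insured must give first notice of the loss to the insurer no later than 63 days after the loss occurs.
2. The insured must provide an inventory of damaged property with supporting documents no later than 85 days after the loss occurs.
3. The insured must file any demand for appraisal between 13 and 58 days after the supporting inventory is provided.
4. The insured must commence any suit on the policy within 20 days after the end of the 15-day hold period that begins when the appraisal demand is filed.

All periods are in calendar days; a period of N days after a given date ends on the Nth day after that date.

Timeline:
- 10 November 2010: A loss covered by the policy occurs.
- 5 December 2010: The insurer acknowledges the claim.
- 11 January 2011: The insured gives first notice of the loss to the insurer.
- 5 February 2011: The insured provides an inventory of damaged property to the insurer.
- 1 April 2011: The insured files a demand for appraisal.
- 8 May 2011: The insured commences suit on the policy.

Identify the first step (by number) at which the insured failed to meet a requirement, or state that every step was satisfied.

Step 1: 63 days after 10 November 2010 (when the loss occurs) is 12 January 2011; completed 11 January 2011, before the deadline.
Step 2: 85 days after 10 November 2010 (when the loss occurs) is 3 February 2011; not done until 5 February 2011, 2 days after the deadline.
The procedure was therefore not followed at step 2.

Step 2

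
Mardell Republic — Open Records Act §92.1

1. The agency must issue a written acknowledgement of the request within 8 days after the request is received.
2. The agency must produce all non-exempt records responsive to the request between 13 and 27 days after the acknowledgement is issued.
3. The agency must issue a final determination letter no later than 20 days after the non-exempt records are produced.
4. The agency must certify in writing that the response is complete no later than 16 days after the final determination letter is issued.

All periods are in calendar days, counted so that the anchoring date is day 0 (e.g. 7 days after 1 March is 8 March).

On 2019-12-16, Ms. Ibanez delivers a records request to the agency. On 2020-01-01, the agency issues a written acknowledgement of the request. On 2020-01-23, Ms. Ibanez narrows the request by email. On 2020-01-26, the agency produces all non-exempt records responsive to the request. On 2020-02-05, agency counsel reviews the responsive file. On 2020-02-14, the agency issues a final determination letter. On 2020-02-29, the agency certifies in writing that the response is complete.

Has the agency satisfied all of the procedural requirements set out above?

(1) due by 2019-12-16 + 8 days = 2019-12-24; 2020-01-01 misses that deadline by 8 days.
Later steps need not be reached.

No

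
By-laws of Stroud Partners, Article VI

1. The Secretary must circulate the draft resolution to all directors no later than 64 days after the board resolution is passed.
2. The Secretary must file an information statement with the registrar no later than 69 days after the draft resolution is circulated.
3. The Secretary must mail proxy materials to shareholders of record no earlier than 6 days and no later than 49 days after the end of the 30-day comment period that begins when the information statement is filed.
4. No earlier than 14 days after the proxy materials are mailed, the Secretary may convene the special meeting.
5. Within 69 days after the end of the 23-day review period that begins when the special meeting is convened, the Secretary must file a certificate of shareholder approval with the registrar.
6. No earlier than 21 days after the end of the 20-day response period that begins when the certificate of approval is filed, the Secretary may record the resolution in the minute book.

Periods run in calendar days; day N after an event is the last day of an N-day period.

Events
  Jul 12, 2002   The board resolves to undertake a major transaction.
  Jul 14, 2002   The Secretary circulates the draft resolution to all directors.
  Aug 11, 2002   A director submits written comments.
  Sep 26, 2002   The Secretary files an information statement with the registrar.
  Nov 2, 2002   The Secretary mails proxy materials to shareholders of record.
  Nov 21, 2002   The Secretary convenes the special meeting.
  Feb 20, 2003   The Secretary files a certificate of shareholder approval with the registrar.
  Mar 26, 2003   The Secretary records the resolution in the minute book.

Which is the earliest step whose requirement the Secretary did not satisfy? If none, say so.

Step 2

Step 1 — counting 64 days from Jul 12, 2002 (when the board resolution is passed) gives a deadline of Sep 14, 2002; done Jul 14, 2002 — timely.
Step 2 — counting 69 days from Jul 14, 2002 (when the draft resolution is circulated) gives a deadline of Sep 21, 2002; not done until Sep 26, 2002, 5 days after the deadline.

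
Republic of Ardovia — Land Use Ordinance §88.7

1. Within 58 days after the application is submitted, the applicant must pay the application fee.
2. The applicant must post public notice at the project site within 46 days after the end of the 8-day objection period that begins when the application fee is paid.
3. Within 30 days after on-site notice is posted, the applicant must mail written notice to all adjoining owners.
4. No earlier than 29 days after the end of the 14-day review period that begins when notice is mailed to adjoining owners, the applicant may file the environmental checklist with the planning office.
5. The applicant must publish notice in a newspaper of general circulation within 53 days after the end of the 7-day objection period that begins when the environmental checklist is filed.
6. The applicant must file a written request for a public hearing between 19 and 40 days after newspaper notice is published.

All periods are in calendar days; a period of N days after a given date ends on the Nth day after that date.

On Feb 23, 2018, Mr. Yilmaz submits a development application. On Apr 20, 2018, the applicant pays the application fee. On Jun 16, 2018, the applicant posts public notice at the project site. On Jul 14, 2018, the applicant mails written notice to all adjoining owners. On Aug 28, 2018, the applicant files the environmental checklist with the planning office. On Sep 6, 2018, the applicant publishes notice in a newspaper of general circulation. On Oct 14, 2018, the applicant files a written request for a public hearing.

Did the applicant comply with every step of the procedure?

Step 1 — counting 58 days from Feb 23, 2018 (when the application is submitted) gives a deadline of Apr 22, 2018; done Apr 20, 2018 — timely.
Step 2 — counting 46 days from Apr 28, 2018 (end of the 8-day objection period, which began when the application fee is paid on Apr 20, 2018) gives a deadline of Jun 13, 2018; Jun 16, 2018 misses that deadline by 3 days.
The procedure was therefore not followed at step 2.

No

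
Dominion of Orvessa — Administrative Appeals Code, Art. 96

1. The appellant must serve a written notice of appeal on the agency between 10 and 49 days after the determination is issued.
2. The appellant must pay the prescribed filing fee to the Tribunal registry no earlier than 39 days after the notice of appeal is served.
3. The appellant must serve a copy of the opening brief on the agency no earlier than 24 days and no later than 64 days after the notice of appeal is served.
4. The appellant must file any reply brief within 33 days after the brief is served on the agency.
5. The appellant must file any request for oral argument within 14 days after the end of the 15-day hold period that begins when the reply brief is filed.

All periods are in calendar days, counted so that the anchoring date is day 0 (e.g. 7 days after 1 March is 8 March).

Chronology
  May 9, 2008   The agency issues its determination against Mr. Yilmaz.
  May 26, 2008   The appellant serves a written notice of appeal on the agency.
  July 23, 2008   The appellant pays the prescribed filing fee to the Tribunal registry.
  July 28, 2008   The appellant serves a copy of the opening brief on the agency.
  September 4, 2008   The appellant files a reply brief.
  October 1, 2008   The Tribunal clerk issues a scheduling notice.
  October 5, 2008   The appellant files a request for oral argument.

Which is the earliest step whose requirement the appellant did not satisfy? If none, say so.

(1) the permitted window runs from May 9, 2008 + 10 = May 19, 2008 to May 9, 2008 + 49 = June 27, 2008; done May 26, 2008, which is between those dates.
(2) permitted from May 26, 2008 + 39 days = July 4, 2008 onward; July 23, 2008 is on or after that date.
(3) the permitted window runs from May 26, 2008 + 24 = June 19, 2008 to May 26, 2008 + 64 = July 29, 2008; done July 28, 2008, which is between those dates.
(4) due by July 28, 2008 + 33 days = August 30, 2008; not done until September 4, 2008, 5 days after the deadline.

Step 4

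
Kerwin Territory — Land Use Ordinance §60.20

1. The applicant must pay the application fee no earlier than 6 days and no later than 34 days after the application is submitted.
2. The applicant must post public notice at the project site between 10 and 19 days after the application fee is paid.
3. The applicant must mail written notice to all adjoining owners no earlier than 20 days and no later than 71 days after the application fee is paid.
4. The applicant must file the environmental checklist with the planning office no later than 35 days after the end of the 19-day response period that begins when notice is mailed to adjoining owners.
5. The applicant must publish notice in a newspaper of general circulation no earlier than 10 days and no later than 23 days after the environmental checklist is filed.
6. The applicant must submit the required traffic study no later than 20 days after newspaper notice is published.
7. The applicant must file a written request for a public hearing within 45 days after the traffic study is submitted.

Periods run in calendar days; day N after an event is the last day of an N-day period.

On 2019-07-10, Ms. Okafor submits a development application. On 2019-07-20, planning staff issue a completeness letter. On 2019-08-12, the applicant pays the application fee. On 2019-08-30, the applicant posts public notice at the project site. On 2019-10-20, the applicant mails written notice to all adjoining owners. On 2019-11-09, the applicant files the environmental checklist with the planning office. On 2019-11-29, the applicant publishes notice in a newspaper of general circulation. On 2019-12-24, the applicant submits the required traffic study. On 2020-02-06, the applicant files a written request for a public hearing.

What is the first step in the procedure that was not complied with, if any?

Step 6

Step 1: the window is 6–34 days after 2019-07-10 (when the application is submitted), so 2019-07-16 through 2019-08-13; done 2019-08-12 — within the window.
Step 2: the window is 10–19 days after 2019-08-12 (when the application fee is paid), so 2019-08-22 through 2019-08-31; 2019-08-30 falls inside that range.
Step 3: the window is 20–71 days after 2019-08-12 (when the application fee is paid), so 2019-09-01 through 2019-10-22; 2019-10-20 falls inside that range.
Step 4: 35 days after 2019-11-08 (end of the 19-day response period, which began when notice is mailed to adjoining owners on 2019-10-20) is 2019-12-13; done 2019-11-09 — timely.
Step 5: the window is 10–23 days after 2019-11-09 (when the environmental checklist is filed), so 2019-11-19 through 2019-12-02; 2019-11-29 falls inside that range.
Step 6: 20 days after 2019-11-29 (when newspaper notice is published) is 2019-12-19; 2019-12-24 misses that deadline by 5 days.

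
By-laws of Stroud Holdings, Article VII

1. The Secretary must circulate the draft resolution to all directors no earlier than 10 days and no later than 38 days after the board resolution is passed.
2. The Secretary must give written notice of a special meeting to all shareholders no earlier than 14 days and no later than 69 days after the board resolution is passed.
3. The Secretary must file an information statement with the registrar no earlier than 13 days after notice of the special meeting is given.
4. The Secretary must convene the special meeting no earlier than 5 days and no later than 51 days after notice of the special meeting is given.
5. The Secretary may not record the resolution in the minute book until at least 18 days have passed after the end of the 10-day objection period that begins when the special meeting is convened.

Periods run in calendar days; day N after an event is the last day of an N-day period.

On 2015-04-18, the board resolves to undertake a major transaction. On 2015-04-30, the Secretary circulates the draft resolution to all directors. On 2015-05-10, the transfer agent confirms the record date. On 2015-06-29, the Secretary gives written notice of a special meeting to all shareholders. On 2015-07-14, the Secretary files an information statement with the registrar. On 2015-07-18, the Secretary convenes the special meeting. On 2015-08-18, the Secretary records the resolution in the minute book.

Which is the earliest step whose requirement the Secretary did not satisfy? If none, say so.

Step 2

Step 1 — 10 and 38 days from 2015-04-18 (when the board resolution is passed) are 2015-04-28 and 2015-05-26 respectively; 2015-04-30 falls inside that range.
Step 2 — 14 and 69 days from 2015-04-18 (when the board resolution is passed) are 2015-05-02 and 2015-06-26 respectively; 2015-06-29 is 3 days past the end of the window.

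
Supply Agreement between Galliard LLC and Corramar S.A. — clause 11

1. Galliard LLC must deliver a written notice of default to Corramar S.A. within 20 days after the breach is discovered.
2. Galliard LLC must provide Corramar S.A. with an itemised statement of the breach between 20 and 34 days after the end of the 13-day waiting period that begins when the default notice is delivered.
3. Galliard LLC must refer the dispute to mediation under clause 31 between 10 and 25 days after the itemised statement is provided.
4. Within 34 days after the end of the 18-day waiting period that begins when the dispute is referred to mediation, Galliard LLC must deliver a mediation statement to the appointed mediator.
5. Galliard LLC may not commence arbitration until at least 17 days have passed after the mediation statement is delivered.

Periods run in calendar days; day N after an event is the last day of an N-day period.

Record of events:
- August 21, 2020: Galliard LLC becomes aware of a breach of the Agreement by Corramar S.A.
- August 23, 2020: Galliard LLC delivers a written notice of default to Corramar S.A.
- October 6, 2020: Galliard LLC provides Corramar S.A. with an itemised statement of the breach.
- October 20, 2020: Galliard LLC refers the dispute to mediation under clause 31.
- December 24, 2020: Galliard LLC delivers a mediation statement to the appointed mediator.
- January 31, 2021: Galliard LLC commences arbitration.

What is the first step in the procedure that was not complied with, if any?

Step 4

(1) due by August 21, 2020 + 20 days = September 10, 2020; August 23, 2020 is within that limit.
(2) the permitted window runs from September 5, 2020 + 20 = September 25, 2020 to September 5, 2020 + 34 = October 9, 2020; done October 6, 2020 — within the window.
(3) the permitted window runs from October 6, 2020 + 10 = October 16, 2020 to October 6, 2020 + 25 = October 31, 2020; done October 20, 2020 — within the window.
(4) due by November 7, 2020 + 34 days = December 11, 2020; done December 24, 2020 — 13 days late.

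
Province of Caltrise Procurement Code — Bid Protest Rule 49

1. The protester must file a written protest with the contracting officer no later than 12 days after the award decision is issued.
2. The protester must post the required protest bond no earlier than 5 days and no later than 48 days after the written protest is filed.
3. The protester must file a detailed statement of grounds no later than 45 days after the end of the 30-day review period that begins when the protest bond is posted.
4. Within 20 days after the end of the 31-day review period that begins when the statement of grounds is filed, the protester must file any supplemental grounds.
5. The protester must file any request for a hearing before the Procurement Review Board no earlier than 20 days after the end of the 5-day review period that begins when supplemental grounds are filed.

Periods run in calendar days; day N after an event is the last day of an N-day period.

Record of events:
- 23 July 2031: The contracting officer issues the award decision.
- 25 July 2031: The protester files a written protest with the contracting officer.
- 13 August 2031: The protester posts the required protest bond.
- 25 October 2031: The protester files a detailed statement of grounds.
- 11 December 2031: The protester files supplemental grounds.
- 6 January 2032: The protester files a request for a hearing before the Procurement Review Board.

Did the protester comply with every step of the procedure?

Step 1 — counting 12 days from 23 July 2031 (when the award decision is issued) gives a deadline of 4 August 2031; done 25 July 2031 — timely.
Step 2 — 5 and 48 days from 25 July 2031 (when the written protest is filed) are 30 July 2031 and 11 September 2031 respectively; done 13 August 2031 — within the window.
Step 3 — counting 45 days from 12 September 2031 (end of the 30-day review period, which began when the protest bond is posted on 13 August 2031) gives a deadline of 27 October 2031; 25 October 2031 is within that limit.
Step 4 — counting 20 days from 25 November 2031 (end of the 31-day review period, which began when the statement of grounds is filed on 25 October 2031) gives a deadline of 15 December 2031; 11 December 2031 is within that limit.
Step 5 — must wait 20 days from 16 December 2031 (end of the 5-day review period, which began when supplemental grounds are filed on 11 December 2031), so not before 5 January 2032; 6 January 2032 is on or after that date.

Yes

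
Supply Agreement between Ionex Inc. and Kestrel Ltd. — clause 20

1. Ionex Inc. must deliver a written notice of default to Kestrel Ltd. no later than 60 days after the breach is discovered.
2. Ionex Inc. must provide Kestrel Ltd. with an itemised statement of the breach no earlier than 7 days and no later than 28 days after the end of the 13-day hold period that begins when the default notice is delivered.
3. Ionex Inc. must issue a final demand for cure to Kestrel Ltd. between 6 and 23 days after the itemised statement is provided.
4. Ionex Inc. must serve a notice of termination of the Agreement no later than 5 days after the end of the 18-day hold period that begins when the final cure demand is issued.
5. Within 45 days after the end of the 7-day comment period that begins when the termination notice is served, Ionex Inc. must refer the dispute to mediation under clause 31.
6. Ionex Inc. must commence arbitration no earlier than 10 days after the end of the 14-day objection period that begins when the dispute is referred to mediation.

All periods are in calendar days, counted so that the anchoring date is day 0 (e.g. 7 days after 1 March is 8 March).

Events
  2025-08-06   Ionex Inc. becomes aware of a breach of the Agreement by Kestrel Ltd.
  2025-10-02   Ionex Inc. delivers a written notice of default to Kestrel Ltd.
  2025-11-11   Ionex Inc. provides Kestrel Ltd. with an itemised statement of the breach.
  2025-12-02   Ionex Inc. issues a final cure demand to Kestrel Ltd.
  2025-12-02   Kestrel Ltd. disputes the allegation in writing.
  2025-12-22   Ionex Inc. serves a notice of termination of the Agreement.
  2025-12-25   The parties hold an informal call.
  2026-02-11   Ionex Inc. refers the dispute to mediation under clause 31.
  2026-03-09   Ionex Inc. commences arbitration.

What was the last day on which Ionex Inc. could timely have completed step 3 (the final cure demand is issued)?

2025-12-04

Step 3 runs from 2025-11-11, when the itemised statement is provided. The window is 6–23 days after 2025-11-11; it closes on 2025-12-04.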